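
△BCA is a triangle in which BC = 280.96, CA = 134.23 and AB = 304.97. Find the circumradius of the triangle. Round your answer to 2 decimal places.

R ≈ 152.69

By the law of cosines, cos B = (AB² + BC² − CA²) / (2·AB·BC) ≈ 0.89822, so ∠B ≈ 26.07°.
Circumradius = CA/(2 sin B) ≈ 152.69.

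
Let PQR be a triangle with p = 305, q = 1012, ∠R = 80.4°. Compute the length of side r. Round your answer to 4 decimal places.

By the law of cosines, r² = p² + q² − 2·p·q·cos R = 1.0142e+06, so r ≈ 1007.1.

1007.0846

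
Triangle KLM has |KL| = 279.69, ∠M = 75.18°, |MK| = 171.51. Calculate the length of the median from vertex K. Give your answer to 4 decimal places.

188.9853

Law of sines: sin L = |MK|·sin M/|KL| ≈ 0.59282.
Since |KL| ≥ |MK|, only the acute value applies: ∠L ≈ 36.36°.
Then ∠K = 180° − ∠M − ∠L ≈ 68.46°.
Law of sines gives |LM| = |KL|·sin K/sin M ≈ 269.11.
Median from K: ½√(2·|MK|² + 2·|KL|² − |LM|²) ≈ 188.99.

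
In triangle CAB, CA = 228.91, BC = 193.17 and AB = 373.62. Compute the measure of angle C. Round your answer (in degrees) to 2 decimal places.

By the law of cosines, cos C = (BC² + CA² − AB²) / (2·BC·CA) ≈ -0.56399, so ∠C ≈ 124.33°.

∠C ≈ 124.33°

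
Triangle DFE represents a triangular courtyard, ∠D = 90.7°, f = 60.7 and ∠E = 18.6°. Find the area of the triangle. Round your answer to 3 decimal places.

The third angle is ∠F = 180° − ∠E − ∠D = 70.70°.
Law of sines: d = f·sin D/sin F ≈ 64.31.
Law of sines: e = f·sin E/sin F ≈ 20.514.
Area = ½·f·d·sin E ≈ 622.54.

area ≈ 622.544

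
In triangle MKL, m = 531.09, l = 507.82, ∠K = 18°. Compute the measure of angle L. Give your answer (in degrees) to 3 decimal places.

By the law of cosines, k² = l² + m² − 2·l·m·cos K = 26941, so k ≈ 164.14.
Law of cosines again: cos L = (m² + k² − l²)/(2·m·k) ≈ 0.29319, so ∠L ≈ 72.95°.

∠L ≈ 72.951°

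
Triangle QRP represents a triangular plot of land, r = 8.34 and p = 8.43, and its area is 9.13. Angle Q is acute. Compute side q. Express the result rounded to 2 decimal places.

2.20

From area = ½·r·p·sin Q, we get sin Q = 2·area/(r·p) ≈ 0.25972.
Taking the acute solution, ∠Q ≈ 15.05°.
Law of cosines then gives q ≈ 2.1985.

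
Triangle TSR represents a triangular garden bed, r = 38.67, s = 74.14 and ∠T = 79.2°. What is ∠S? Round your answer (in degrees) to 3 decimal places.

∠S ≈ 71.210°

By the law of cosines, t² = s² + r² − 2·s·r·cos T = 5917.7, so t ≈ 76.926.
Law of cosines again: cos S = (r² + t² − s²)/(2·r·t) ≈ 0.32209, so ∠S ≈ 71.21°.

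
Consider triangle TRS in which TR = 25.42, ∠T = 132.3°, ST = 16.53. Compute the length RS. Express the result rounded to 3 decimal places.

38.536

By the law of cosines, RS² = ST² + TR² − 2·ST·TR·cos T = 1485, so RS ≈ 38.536.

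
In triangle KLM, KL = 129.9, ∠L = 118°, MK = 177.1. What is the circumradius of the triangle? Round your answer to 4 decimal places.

100.2891

Law of sines: sin M = KL·sin L/MK ≈ 0.64763.
Since MK ≥ KL, only the acute value applies: ∠M ≈ 40.36°.
Then ∠K = 180° − ∠L − ∠M ≈ 21.64°.
Law of sines gives LM = MK·sin K/sin L ≈ 73.958.
Circumradius = MK/(2 sin L) ≈ 100.29.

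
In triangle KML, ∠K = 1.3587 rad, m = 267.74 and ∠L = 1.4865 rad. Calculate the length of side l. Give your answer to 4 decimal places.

913.4366

The third angle is ∠M = π − ∠L − ∠K = 0.2964 rad.
Law of sines: l = m·sin L/sin M ≈ 913.44.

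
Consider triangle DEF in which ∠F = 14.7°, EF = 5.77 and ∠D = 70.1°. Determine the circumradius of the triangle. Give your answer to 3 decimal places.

The third angle is ∠E = 180° − ∠F − ∠D = 95.20°.
Law of sines: FD = EF·sin E/sin D ≈ 6.1112.
Law of sines: DE = EF·sin F/sin D ≈ 1.5572.
Circumradius = EF/(2 sin D) ≈ 3.0682.

3.068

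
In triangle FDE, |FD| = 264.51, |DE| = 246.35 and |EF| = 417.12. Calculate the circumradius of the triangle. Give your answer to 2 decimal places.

By the law of cosines, cos F = (|EF|² + |FD|² − |DE|²) / (2·|EF|·|FD|) ≈ 0.83052, so ∠F ≈ 33.85°.
Circumradius = |DE|/(2 sin F) ≈ 221.14.

R ≈ 221.14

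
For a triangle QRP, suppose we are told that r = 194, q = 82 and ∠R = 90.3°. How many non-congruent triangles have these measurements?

q·sin R = 82·sin(90.3°) ≈ 82.
Since ∠R is not acute, a triangle exists only if r > q; here r > q, so there is exactly one triangle.

1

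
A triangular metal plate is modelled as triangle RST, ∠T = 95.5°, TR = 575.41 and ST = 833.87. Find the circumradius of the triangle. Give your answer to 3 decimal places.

By the law of cosines, RS² = ST² + TR² − 2·ST·TR·cos T = 1.1184e+06, so RS ≈ 1057.6.
Area = ½·ST·TR·sin T ≈ 2.388e+05.
Circumradius = RS/(2 sin T) ≈ 531.22.

531.221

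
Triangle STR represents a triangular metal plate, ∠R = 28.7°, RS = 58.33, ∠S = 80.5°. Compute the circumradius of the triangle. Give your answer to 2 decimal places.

30.88

The third angle is ∠T = 180° − ∠R − ∠S = 70.80°.
Law of sines: TR = RS·sin S/sin T ≈ 60.919.
Law of sines: ST = RS·sin R/sin T ≈ 29.661.
Circumradius = RS/(2 sin T) ≈ 30.883.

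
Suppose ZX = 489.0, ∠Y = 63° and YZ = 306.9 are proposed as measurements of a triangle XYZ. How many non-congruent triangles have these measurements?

1

YZ·sin Y = 306.9·sin(63°) ≈ 273.4.
Since ZX ≥ YZ, exactly one triangle exists.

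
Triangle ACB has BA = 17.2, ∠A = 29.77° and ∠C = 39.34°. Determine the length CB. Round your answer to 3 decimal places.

13.472

The third angle is ∠B = 180° − ∠A − ∠C = 110.89°.
Law of sines: CB = BA·sin A/sin C ≈ 13.472.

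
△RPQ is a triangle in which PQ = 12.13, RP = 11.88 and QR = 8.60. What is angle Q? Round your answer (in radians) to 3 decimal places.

By the law of cosines, cos Q = (PQ² + QR² − RP²) / (2·PQ·QR) ≈ 0.38326, so ∠Q ≈ 1.177 rad.

∠Q ≈ 1.177 rad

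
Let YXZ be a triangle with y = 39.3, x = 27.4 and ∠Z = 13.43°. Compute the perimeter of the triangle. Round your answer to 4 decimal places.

80.8599

By the law of cosines, z² = y² + x² − 2·y·x·cos Z = 200.5, so z ≈ 14.16.
Semiperimeter s = (39.3+27.4+14.16)/2 = 40.43.
Perimeter = 39.3 + 27.4 + 14.16 = 80.86.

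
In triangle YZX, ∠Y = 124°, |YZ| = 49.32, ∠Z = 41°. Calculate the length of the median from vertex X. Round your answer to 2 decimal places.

m_X ≈ 140.30

The third angle is ∠X = 180° − ∠Y − ∠Z = 15.00°.
Law of sines: |ZX| = |YZ|·sin Y/sin X ≈ 157.98.
Law of sines: |XY| = |YZ|·sin Z/sin X ≈ 125.02.
Median from X: ½√(2·|ZX|² + 2·|XY|² − |YZ|²) ≈ 140.3.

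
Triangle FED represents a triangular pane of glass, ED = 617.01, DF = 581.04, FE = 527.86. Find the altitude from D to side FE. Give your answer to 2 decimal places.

Semiperimeter s = (617.01 + 581.04 + 527.86)/2 = 862.95.
Heron's formula: area = √(862.95·245.94·281.91·335.09) ≈ 1.416e+05.
The altitude from D has length 2·area/FE ≈ 536.5.

h_D ≈ 536.50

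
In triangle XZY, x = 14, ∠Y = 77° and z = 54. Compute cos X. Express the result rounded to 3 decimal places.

By the law of cosines, y² = x² + z² − 2·x·z·cos Y = 2771.9, so y ≈ 52.649.
Law of cosines again: cos X = (z² + y² − x²)/(2·z·y) ≈ 0.96585, so ∠X ≈ 15.02°.

cos X ≈ 0.966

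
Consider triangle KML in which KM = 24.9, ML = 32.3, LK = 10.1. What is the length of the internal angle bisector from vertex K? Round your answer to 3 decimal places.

By the law of cosines, cos K = (LK² + KM² − ML²) / (2·LK·KM) ≈ -0.63873, so ∠K ≈ 129.70°.
The bisector from K has length 2·LK·KM·cos(∠K/2)/(LK+KM) ≈ 6.1078.

t_K ≈ 6.108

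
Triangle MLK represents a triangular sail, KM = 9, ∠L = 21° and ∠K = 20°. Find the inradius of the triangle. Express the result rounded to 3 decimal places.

The third angle is ∠M = 180° − ∠L − ∠K = 139.00°.
Law of sines: LK = KM·sin M/sin L ≈ 16.476.
Law of sines: ML = KM·sin K/sin L ≈ 8.5894.
Area = ½·KM·LK·sin K ≈ 25.358.
Semiperimeter s = (16.476+9+8.5894)/2 = 17.033.
Inradius = area/s = 25.358/17.033 ≈ 1.4888.

1.489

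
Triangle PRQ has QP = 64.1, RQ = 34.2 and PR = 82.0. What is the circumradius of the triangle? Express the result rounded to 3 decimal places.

By the law of cosines, cos P = (QP² + PR² − RQ²) / (2·QP·PR) ≈ 0.91922, so ∠P ≈ 23.19°.
Circumradius = RQ/(2 sin P) ≈ 43.428.

43.428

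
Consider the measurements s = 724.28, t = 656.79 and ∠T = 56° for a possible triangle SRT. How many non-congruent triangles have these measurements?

2

s·sin T = 724.28·sin(56°) ≈ 600.5.
Since s sin T < t < s (600.5 < 656.79 < 724.28), two triangles exist.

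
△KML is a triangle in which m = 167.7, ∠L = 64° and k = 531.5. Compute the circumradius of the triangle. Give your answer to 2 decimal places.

R ≈ 268.22

By the law of cosines, l² = k² + m² − 2·k·m·cos L = 2.3247e+05, so l ≈ 482.15.
Area = ½·k·m·sin L ≈ 40056.
Circumradius = l/(2 sin L) ≈ 268.22.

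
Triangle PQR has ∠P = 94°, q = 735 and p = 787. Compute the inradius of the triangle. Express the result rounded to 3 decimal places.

97.955

Law of sines: sin Q = q·sin P/p ≈ 0.93165.
Since p ≥ q, only the acute value applies: ∠Q ≈ 68.69°.
Then ∠R = 180° − ∠P − ∠Q ≈ 17.31°.
Law of sines gives r = p·sin R/sin P ≈ 234.69.
Area = ½·p·q·sin R ≈ 86038.
Semiperimeter s = (787+735+234.69)/2 = 878.34.
Inradius = area/s = 86038/878.34 ≈ 97.955.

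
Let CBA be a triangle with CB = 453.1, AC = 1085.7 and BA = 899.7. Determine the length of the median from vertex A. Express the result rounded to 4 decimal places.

Median from A: ½√(2·BA² + 2·AC² − CB²) ≈ 970.97.

m_A ≈ 970.9672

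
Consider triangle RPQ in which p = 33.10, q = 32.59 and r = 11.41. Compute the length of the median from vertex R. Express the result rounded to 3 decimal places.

Median from R: ½√(2·p² + 2·q² − r²) ≈ 32.347.

32.347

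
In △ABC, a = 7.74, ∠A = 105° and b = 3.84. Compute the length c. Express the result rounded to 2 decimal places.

5.80

Law of sines: sin B = b·sin A/a ≈ 0.47922.
Since a ≥ b, only the acute value applies: ∠B ≈ 28.63°.
Then ∠C = 180° − ∠A − ∠B ≈ 46.37°.
Law of sines gives c = a·sin C/sin A ≈ 5.7995.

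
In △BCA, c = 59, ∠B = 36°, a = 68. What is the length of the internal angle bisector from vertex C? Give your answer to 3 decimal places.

t_C ≈ 43.804

By the law of cosines, b² = c² + a² − 2·c·a·cos B = 1613.4, so b ≈ 40.168.
Law of cosines again: cos C = (a² + b² − c²)/(2·a·b) ≈ 0.50458, so ∠C ≈ 59.70°.
The bisector from C has length 2·a·b·cos(∠C/2)/(a+b) ≈ 43.804.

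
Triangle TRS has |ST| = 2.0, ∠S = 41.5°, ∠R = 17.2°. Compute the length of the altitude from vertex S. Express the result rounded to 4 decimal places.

1.7089

The third angle is ∠T = 180° − ∠R − ∠S = 121.30°.
Law of sines: |RS| = |ST|·sin T/sin R ≈ 5.7791.
Law of sines: |TR| = |ST|·sin S/sin R ≈ 4.4816.
Area = ½·|ST|·|RS|·sin S ≈ 3.8293.
The altitude from S has length 2·area/|TR| ≈ 1.7089.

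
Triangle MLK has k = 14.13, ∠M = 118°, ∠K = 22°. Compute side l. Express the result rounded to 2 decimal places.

24.25

The third angle is ∠L = 180° − ∠K − ∠M = 40.00°.
Law of sines: l = k·sin L/sin K ≈ 24.246.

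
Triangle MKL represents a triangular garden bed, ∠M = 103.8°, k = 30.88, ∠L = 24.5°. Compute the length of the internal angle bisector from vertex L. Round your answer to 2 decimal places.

The third angle is ∠K = 180° − ∠L − ∠M = 51.70°.
Law of sines: m = k·sin M/sin K ≈ 38.213.
Law of sines: l = k·sin L/sin K ≈ 16.318.
The bisector from L has length 2·m·k·cos(∠L/2)/(m+k) ≈ 33.38.

t_L ≈ 33.38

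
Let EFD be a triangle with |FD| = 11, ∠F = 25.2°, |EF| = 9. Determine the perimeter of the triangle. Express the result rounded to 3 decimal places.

perimeter ≈ 24.780

By the law of cosines, |DE|² = |EF|² + |FD|² − 2·|EF|·|FD|·cos F = 22.844, so |DE| ≈ 4.7796.
Semiperimeter s = (11+4.7796+9)/2 = 12.39.
Perimeter = 11 + 4.7796 + 9 = 24.78.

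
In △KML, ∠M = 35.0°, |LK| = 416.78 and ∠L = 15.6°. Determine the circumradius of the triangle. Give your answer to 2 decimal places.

The third angle is ∠K = 180° − ∠M − ∠L = 129.40°.
Law of sines: |ML| = |LK|·sin K/sin M ≈ 561.49.
Law of sines: |KM| = |LK|·sin L/sin M ≈ 195.41.
Circumradius = |LK|/(2 sin M) ≈ 363.32.

R ≈ 363.32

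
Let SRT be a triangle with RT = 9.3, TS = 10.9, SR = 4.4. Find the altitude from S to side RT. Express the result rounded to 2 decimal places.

h_S ≈ 4.34

Semiperimeter s = (9.3 + 10.9 + 4.4)/2 = 12.3.
Heron's formula: area = √(12.3·3·1.4·7.9) ≈ 20.202.
The altitude from S has length 2·area/RT ≈ 4.3445.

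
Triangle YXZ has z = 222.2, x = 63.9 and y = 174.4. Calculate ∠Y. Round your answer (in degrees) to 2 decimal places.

∠Y ≈ 35.77°

By the law of cosines, cos Y = (x² + z² − y²) / (2·x·z) ≈ 0.81137, so ∠Y ≈ 35.77°.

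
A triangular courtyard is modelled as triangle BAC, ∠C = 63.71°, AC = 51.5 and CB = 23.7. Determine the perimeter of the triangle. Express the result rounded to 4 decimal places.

perimeter ≈ 121.3816

By the law of cosines, BA² = AC² + CB² − 2·AC·CB·cos C = 2132.7, so BA ≈ 46.182.
Semiperimeter s = (51.5+23.7+46.182)/2 = 60.691.
Perimeter = 51.5 + 23.7 + 46.182 = 121.38.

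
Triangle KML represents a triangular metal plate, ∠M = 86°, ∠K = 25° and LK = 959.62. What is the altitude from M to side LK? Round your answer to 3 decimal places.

The third angle is ∠L = 180° − ∠K − ∠M = 69.00°.
Law of sines: ML = LK·sin K/sin M ≈ 406.54.
Law of sines: KM = LK·sin L/sin M ≈ 898.07.
Area = ½·LK·ML·sin L ≈ 1.8211e+05.
The altitude from M has length 2·area/LK ≈ 379.54.

h_M ≈ 379.541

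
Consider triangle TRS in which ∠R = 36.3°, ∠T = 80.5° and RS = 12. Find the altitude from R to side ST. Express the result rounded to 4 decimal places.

The third angle is ∠S = 180° − ∠T − ∠R = 63.20°.
Law of sines: ST = RS·sin R/sin T ≈ 7.2029.
Law of sines: TR = RS·sin S/sin T ≈ 10.86.
Area = ½·RS·ST·sin S ≈ 38.575.
The altitude from R has length 2·area/ST ≈ 10.711.

h_R ≈ 10.7110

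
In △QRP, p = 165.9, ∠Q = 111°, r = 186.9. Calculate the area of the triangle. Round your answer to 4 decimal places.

Area = ½·r·p·sin Q ≈ 14474.

area ≈ 14473.6288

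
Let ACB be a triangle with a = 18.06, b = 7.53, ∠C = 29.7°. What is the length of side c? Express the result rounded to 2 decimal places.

12.11

By the law of cosines, c² = b² + a² − 2·b·a·cos C = 146.61, so c ≈ 12.108.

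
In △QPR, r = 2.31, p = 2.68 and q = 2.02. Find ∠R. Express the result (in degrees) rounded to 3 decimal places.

∠R ≈ 56.812°

By the law of cosines, cos R = (q² + p² − r²) / (2·q·p) ≈ 0.54739, so ∠R ≈ 56.81°.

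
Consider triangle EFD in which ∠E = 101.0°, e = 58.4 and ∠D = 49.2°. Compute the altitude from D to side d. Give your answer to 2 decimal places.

h_D ≈ 29.02

The third angle is ∠F = 180° − ∠D − ∠E = 29.80°.
Law of sines: f = e·sin F/sin E ≈ 29.566.
Law of sines: d = e·sin D/sin E ≈ 45.036.
Area = ½·e·f·sin D ≈ 653.55.
The altitude from D has length 2·area/d ≈ 29.023.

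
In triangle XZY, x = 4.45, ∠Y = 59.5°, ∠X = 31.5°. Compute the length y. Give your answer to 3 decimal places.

The third angle is ∠Z = 180° − ∠Y − ∠X = 89.00°.
Law of sines: y = x·sin Y/sin X ≈ 7.3383.

7.338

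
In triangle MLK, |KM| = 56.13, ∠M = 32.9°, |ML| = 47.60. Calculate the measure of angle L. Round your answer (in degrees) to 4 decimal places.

89.1128

By the law of cosines, |LK|² = |KM|² + |ML|² − 2·|KM|·|ML|·cos M = 929.76, so |LK| ≈ 30.492.
Law of cosines again: cos L = (|ML|² + |LK|² − |KM|²)/(2·|ML|·|LK|) ≈ 0.01548, so ∠L ≈ 89.11°.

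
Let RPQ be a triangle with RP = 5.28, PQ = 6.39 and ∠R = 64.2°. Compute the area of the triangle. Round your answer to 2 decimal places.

Law of sines: sin Q = RP·sin R/PQ ≈ 0.74393.
Since PQ ≥ RP, only the acute value applies: ∠Q ≈ 48.07°.
Then ∠P = 180° − ∠R − ∠Q ≈ 67.73°.
Law of sines gives QR = PQ·sin P/sin R ≈ 6.5682.
Area = ½·PQ·RP·sin P ≈ 15.612.

area ≈ 15.61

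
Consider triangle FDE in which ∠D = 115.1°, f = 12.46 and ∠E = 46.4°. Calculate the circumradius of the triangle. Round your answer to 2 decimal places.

R ≈ 19.63

The third angle is ∠F = 180° − ∠D − ∠E = 18.50°.
Law of sines: d = f·sin D/sin F ≈ 35.56.
Law of sines: e = f·sin E/sin F ≈ 28.437.
Circumradius = f/(2 sin F) ≈ 19.634.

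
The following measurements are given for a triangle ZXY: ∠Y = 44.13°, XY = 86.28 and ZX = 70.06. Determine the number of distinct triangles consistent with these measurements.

2

XY·sin Y = 86.28·sin(44.13°) ≈ 60.08.
Since XY sin Y < ZX < XY (60.08 < 70.06 < 86.28), two triangles exist.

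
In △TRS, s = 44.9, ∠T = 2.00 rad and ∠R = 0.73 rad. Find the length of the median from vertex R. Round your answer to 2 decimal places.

The third angle is ∠S = π − ∠T − ∠R = 0.412 rad.
Law of sines: t = s·sin T/sin S ≈ 102.05.
Law of sines: r = s·sin R/sin S ≈ 74.843.
Median from R: ½√(2·s² + 2·t² − r²) ≈ 69.389.

69.39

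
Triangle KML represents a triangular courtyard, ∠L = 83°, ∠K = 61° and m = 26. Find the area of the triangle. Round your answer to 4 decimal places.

The third angle is ∠M = 180° − ∠L − ∠K = 36.00°.
Law of sines: k = m·sin K/sin M ≈ 38.688.
Law of sines: l = m·sin L/sin M ≈ 43.904.
Area = ½·m·k·sin L ≈ 499.19.

499.1924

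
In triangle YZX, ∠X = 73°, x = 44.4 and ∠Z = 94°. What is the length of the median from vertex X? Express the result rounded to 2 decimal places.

The third angle is ∠Y = 180° − ∠Z − ∠X = 13.00°.
Law of sines: y = x·sin Y/sin X ≈ 10.444.
Law of sines: z = x·sin Z/sin X ≈ 46.316.
Median from X: ½√(2·y² + 2·z² − x²) ≈ 25.185.

25.18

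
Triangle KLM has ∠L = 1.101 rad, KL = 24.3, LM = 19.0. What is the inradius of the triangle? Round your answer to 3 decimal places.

r ≈ 6.200

By the law of cosines, MK² = KL² + LM² − 2·KL·LM·cos L = 533.46, so MK ≈ 23.097.
Area = ½·KL·LM·sin L ≈ 205.84.
Semiperimeter s = (19+23.097+24.3)/2 = 33.198.
Inradius = area/s = 205.84/33.198 ≈ 6.2003.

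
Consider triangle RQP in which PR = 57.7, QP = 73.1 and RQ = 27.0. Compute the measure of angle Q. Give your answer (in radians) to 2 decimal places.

By the law of cosines, cos Q = (RQ² + QP² − PR²) / (2·RQ·QP) ≈ 0.69497, so ∠Q ≈ 0.8024 rad.

∠Q ≈ 0.80 rad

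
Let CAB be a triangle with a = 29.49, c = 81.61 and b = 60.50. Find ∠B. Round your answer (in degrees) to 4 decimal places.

By the law of cosines, cos B = (c² + a² − b²) / (2·c·a) ≈ 0.80393, so ∠B ≈ 36.49°.

36.4930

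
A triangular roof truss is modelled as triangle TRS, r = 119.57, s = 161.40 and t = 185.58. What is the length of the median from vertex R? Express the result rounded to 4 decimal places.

m_R ≈ 163.3117

Median from R: ½√(2·s² + 2·t² − r²) ≈ 163.31.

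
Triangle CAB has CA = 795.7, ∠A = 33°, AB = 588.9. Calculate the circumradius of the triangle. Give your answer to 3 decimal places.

By the law of cosines, BC² = CA² + AB² − 2·CA·AB·cos A = 1.9396e+05, so BC ≈ 440.41.
Area = ½·CA·AB·sin A ≈ 1.2761e+05.
Circumradius = BC/(2 sin A) ≈ 404.31.

404.313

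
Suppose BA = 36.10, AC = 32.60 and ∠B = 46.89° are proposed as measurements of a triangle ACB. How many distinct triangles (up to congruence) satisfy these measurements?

BA·sin B = 36.10·sin(46.89°) ≈ 26.35.
Since BA sin B < AC < BA (26.35 < 32.60 < 36.10), two triangles exist.

2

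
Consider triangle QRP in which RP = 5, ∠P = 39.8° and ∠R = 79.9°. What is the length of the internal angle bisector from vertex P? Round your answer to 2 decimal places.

The third angle is ∠Q = 180° − ∠R − ∠P = 60.30°.
Law of sines: PQ = RP·sin R/sin Q ≈ 5.667.
Law of sines: QR = RP·sin P/sin Q ≈ 3.6846.
The bisector from P has length 2·RP·PQ·cos(∠P/2)/(RP+PQ) ≈ 4.9954.

5.00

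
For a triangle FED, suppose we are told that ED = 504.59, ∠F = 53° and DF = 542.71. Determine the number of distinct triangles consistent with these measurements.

2

DF·sin F = 542.71·sin(53°) ≈ 433.4.
Since DF sin F < ED < DF (433.4 < 504.59 < 542.71), two triangles exist.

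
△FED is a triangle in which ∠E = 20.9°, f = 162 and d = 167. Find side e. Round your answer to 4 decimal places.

By the law of cosines, e² = d² + f² − 2·d·f·cos E = 3585.1, so e ≈ 59.875.

59.8754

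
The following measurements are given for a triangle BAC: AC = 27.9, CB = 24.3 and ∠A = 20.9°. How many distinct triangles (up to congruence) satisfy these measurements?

2

AC·sin A = 27.9·sin(20.9°) ≈ 9.953.
Since AC sin A < CB < AC (9.953 < 24.3 < 27.9), two triangles exist.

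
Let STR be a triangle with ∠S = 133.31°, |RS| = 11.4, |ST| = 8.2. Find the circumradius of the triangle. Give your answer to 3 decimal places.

By the law of cosines, |TR|² = |RS|² + |ST|² − 2·|RS|·|ST|·cos S = 325.44, so |TR| ≈ 18.04.
Area = ½·|RS|·|ST|·sin S ≈ 34.011.
Circumradius = |TR|/(2 sin S) ≈ 12.396.

12.396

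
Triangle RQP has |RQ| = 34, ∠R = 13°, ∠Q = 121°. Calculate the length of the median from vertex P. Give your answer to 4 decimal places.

The third angle is ∠P = 180° − ∠R − ∠Q = 46.00°.
Law of sines: |QP| = |RQ|·sin R/sin P ≈ 10.632.
Law of sines: |PR| = |RQ|·sin Q/sin P ≈ 40.514.
Median from P: ½√(2·|QP|² + 2·|PR|² − |RQ|²) ≈ 24.254.

24.2536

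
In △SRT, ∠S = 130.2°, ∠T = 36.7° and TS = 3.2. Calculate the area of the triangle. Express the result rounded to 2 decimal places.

The third angle is ∠R = 180° − ∠T − ∠S = 13.10°.
Law of sines: RT = TS·sin S/sin R ≈ 10.784.
Law of sines: SR = TS·sin T/sin R ≈ 8.4376.
Area = ½·TS·RT·sin T ≈ 10.311.

area ≈ 10.31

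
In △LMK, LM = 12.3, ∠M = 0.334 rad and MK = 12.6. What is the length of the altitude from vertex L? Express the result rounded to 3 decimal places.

4.032

By the law of cosines, KL² = LM² + MK² − 2·LM·MK·cos M = 17.219, so KL ≈ 4.1496.
Area = ½·LM·MK·sin M ≈ 25.403.
The altitude from L has length 2·area/MK ≈ 4.0322.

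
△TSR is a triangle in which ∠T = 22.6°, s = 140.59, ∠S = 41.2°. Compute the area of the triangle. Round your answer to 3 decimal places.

The third angle is ∠R = 180° − ∠T − ∠S = 116.20°.
Law of sines: t = s·sin T/sin S ≈ 82.024.
Law of sines: r = s·sin R/sin S ≈ 191.51.
Area = ½·s·t·sin R ≈ 5173.5.

area ≈ 5173.456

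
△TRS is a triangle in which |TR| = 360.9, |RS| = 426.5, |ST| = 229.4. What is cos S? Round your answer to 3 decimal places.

By the law of cosines, cos S = (|RS|² + |ST|² − |TR|²) / (2·|RS|·|ST|) ≈ 0.53290, so ∠S ≈ 57.80°.

cos S ≈ 0.533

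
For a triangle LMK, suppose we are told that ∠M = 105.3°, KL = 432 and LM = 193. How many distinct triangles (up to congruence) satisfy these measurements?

1

LM·sin M = 193·sin(105.3°) ≈ 186.2.
Since ∠M is not acute, a triangle exists only if KL > LM; here KL > LM, so there is exactly one triangle.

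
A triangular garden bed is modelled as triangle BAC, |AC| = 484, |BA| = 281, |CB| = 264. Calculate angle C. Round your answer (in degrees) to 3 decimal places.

By the law of cosines, cos C = (|AC|² + |CB|² − |BA|²) / (2·|AC|·|CB|) ≈ 0.88041, so ∠C ≈ 28.31°.

∠C ≈ 28.308°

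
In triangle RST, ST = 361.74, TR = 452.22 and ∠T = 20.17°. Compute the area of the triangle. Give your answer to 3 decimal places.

28202.790

Area = ½·ST·TR·sin T ≈ 28203.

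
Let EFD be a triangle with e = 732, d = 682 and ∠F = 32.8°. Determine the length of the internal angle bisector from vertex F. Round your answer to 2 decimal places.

By the law of cosines, f² = d² + e² − 2·d·e·cos F = 1.6169e+05, so f ≈ 402.1.
The bisector from F has length 2·d·e·cos(∠F/2)/(d+e) ≈ 677.39.

t_F ≈ 677.39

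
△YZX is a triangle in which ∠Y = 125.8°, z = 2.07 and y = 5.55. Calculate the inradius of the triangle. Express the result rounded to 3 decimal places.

0.585

Law of sines: sin Z = z·sin Y/y ≈ 0.30250.
Since y ≥ z, only the acute value applies: ∠Z ≈ 17.61°.
Then ∠X = 180° − ∠Y − ∠Z ≈ 36.59°.
Law of sines gives x = y·sin X/sin Y ≈ 4.0791.
Area = ½·y·z·sin X ≈ 3.4242.
Semiperimeter s = (5.55+2.07+4.0791)/2 = 5.8496.
Inradius = area/s = 3.4242/5.8496 ≈ 0.58538.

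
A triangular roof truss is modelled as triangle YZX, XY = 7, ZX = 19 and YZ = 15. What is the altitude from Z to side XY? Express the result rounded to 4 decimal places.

h_Z ≈ 13.6522

Semiperimeter s = (19 + 7 + 15)/2 = 20.5.
Heron's formula: area = √(20.5·1.5·13.5·5.5) ≈ 47.783.
The altitude from Z has length 2·area/XY ≈ 13.652.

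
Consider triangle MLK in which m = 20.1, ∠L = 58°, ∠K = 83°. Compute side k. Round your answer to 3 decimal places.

31.701

The third angle is ∠M = 180° − ∠L − ∠K = 39.00°.
Law of sines: k = m·sin K/sin M ≈ 31.701.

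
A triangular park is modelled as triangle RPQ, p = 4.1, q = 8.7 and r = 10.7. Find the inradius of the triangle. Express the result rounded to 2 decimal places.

Semiperimeter s = (10.7 + 4.1 + 8.7)/2 = 11.75.
Heron's formula: area = √(11.75·1.05·7.65·3.05) ≈ 16.967.
Inradius = area/s = 16.967/11.75 ≈ 1.444.

1.44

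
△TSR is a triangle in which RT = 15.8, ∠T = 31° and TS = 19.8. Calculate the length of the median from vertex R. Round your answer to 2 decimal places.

8.92

By the law of cosines, SR² = RT² + TS² − 2·RT·TS·cos T = 105.37, so SR ≈ 10.265.
Median from R: ½√(2·SR² + 2·RT² − TS²) ≈ 8.9159.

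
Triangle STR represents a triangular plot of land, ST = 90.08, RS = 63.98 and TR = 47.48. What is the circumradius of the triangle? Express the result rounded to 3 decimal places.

By the law of cosines, cos S = (RS² + ST² − TR²) / (2·RS·ST) ≈ 0.86352, so ∠S ≈ 30.29°.
Circumradius = TR/(2 sin S) ≈ 47.074.

47.074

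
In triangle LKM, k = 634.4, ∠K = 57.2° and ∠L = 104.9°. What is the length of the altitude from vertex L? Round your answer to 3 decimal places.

The third angle is ∠M = 180° − ∠L − ∠K = 17.90°.
Law of sines: l = k·sin L/sin K ≈ 729.35.
Law of sines: m = k·sin M/sin K ≈ 231.97.
Area = ½·k·l·sin M ≈ 71107.
The altitude from L has length 2·area/l ≈ 194.99.

h_L ≈ 194.987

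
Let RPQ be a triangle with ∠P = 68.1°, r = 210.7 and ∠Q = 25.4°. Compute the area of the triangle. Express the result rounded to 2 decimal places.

The third angle is ∠R = 180° − ∠P − ∠Q = 86.50°.
Law of sines: p = r·sin P/sin R ≈ 195.86.
Law of sines: q = r·sin Q/sin R ≈ 90.546.
Area = ½·r·p·sin Q ≈ 8850.6.

area ≈ 8850.60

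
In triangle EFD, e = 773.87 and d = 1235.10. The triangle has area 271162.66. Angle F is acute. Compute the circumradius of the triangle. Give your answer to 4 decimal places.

R ≈ 653.6690

From area = ½·d·e·sin F, we get sin F = 2·area/(d·e) ≈ 0.56740.
Taking the acute solution, ∠F ≈ 34.57°.
Law of cosines then gives f ≈ 741.78.
Circumradius = f/(2 sin F) ≈ 653.67.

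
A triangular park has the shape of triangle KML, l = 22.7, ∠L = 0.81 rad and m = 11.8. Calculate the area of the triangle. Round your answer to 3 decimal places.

Law of sines: sin M = m·sin L/l ≈ 0.37650.
Since l ≥ m, only the acute value applies: ∠M ≈ 0.386 rad.
Then ∠K = π − ∠L − ∠M ≈ 1.946 rad.
Law of sines gives k = l·sin K/sin L ≈ 29.166.
Area = ½·l·m·sin K ≈ 124.63.

124.634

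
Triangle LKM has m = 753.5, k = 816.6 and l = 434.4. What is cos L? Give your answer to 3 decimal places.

By the law of cosines, cos L = (k² + m² − l²) / (2·k·m) ≈ 0.84989, so ∠L ≈ 0.555 rad.

0.850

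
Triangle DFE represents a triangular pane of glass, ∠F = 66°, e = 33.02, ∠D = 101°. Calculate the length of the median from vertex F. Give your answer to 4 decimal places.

80.1917

The third angle is ∠E = 180° − ∠D − ∠F = 13.00°.
Law of sines: d = e·sin D/sin E ≈ 144.09.
Law of sines: f = e·sin F/sin E ≈ 134.1.
Median from F: ½√(2·e² + 2·d² − f²) ≈ 80.192.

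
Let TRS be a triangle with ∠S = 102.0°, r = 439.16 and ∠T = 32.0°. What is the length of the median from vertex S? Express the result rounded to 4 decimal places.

m_S ≈ 244.1551

The third angle is ∠R = 180° − ∠S − ∠T = 46.00°.
Law of sines: t = r·sin T/sin R ≈ 323.52.
Law of sines: s = r·sin S/sin R ≈ 597.16.
Median from S: ½√(2·t² + 2·r² − s²) ≈ 244.16.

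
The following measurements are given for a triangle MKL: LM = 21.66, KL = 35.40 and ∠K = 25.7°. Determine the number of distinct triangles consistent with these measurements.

2

KL·sin K = 35.40·sin(25.7°) ≈ 15.35.
Since KL sin K < LM < KL (15.35 < 21.66 < 35.40), two triangles exist.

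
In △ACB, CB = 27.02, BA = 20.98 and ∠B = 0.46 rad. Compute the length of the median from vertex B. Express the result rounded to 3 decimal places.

By the law of cosines, AC² = CB² + BA² − 2·CB·BA·cos B = 154.33, so AC ≈ 12.423.
Median from B: ½√(2·CB² + 2·BA² − AC²) ≈ 23.378.

23.378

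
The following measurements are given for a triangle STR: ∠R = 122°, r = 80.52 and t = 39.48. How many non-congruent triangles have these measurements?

1

t·sin R = 39.48·sin(122°) ≈ 33.48.
Since ∠R is not acute, a triangle exists only if r > t; here r > t, so there is exactly one triangle.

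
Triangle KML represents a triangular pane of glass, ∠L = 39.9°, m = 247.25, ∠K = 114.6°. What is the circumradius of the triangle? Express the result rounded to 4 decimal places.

R ≈ 287.1587

The third angle is ∠M = 180° − ∠L − ∠K = 25.50°.
Law of sines: k = m·sin K/sin M ≈ 522.19.
Law of sines: l = m·sin L/sin M ≈ 368.4.
Circumradius = m/(2 sin M) ≈ 287.16.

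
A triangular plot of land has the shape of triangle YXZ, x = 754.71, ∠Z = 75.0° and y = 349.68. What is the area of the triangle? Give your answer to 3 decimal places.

Area = ½·y·x·sin Z ≈ 1.2746e+05.

area ≈ 127457.290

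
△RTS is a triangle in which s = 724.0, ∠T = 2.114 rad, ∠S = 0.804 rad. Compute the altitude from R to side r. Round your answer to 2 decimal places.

The third angle is ∠R = π − ∠T − ∠S = 0.224 rad.
Law of sines: r = s·sin R/sin S ≈ 222.92.
Law of sines: t = s·sin T/sin S ≈ 860.65.
Area = ½·s·r·sin T ≈ 69082.
The altitude from R has length 2·area/r ≈ 619.79.

619.79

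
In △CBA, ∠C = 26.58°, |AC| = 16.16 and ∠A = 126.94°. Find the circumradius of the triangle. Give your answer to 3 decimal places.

R ≈ 18.121

The third angle is ∠B = 180° − ∠A − ∠C = 26.48°.
Law of sines: |BA| = |AC|·sin C/sin B ≈ 16.217.
Law of sines: |CB| = |AC|·sin A/sin B ≈ 28.967.
Circumradius = |AC|/(2 sin B) ≈ 18.121.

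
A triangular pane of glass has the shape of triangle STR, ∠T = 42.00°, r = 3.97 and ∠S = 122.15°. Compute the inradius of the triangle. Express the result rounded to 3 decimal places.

1.257

The third angle is ∠R = 180° − ∠S − ∠T = 15.85°.
Law of sines: s = r·sin S/sin R ≈ 12.307.
Law of sines: t = r·sin T/sin R ≈ 9.7263.
Area = ½·r·s·sin T ≈ 16.346.
Semiperimeter p = (12.307+9.7263+3.97)/2 = 13.002.
Inradius = area/p = 16.346/13.002 ≈ 1.2572.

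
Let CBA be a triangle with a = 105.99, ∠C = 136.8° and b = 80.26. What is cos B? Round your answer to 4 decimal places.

By the law of cosines, c² = b² + a² − 2·b·a·cos C = 30078, so c ≈ 173.43.
Law of cosines again: cos B = (a² + c² − b²)/(2·a·c) ≈ 0.94849, so ∠B ≈ 18.47°.

0.9485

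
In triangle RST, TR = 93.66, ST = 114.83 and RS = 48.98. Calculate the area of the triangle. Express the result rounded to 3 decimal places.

Semiperimeter s = (114.83 + 93.66 + 48.98)/2 = 128.74.
Heron's formula: area = √(128.74·13.905·35.075·79.755) ≈ 2237.8.

2237.750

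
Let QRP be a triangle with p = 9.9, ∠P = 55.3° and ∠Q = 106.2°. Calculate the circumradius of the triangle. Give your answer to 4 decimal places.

6.0208

The third angle is ∠R = 180° − ∠P − ∠Q = 18.50°.
Law of sines: q = p·sin Q/sin P ≈ 11.564.
Law of sines: r = p·sin R/sin P ≈ 3.8209.
Circumradius = p/(2 sin P) ≈ 6.0208.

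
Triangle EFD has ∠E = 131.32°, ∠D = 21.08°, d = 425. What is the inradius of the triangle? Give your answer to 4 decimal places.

r ≈ 93.9511

The third angle is ∠F = 180° − ∠D − ∠E = 27.60°.
Law of sines: e = d·sin E/sin D ≈ 887.45.
Law of sines: f = d·sin F/sin D ≈ 547.45.
Area = ½·d·e·sin F ≈ 87370.
Semiperimeter s = (887.45+547.45+425)/2 = 929.95.
Inradius = area/s = 87370/929.95 ≈ 93.951.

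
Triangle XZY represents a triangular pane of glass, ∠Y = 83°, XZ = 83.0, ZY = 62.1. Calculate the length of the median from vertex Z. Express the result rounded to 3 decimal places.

m_Z ≈ 66.148

Law of sines: sin X = ZY·sin Y/XZ ≈ 0.74262.
Since XZ ≥ ZY, only the acute value applies: ∠X ≈ 47.95°.
Then ∠Z = 180° − ∠Y − ∠X ≈ 49.05°.
Law of sines gives YX = XZ·sin Z/sin Y ≈ 63.155.
Median from Z: ½√(2·XZ² + 2·ZY² − YX²) ≈ 66.148.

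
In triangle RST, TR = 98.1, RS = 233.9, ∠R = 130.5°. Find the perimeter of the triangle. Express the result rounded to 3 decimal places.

By the law of cosines, ST² = TR² + RS² − 2·TR·RS·cos R = 94137, so ST ≈ 306.82.
Semiperimeter s = (306.82+98.1+233.9)/2 = 319.41.
Perimeter = 306.82 + 98.1 + 233.9 = 638.82.

638.817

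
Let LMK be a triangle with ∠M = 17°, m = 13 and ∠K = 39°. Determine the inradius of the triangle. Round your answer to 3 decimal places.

The third angle is ∠L = 180° − ∠M − ∠K = 124.00°.
Law of sines: l = m·sin L/sin M ≈ 36.862.
Law of sines: k = m·sin K/sin M ≈ 27.982.
Area = ½·m·l·sin K ≈ 150.79.
Semiperimeter s = (36.862+13+27.982)/2 = 38.922.
Inradius = area/s = 150.79/38.922 ≈ 3.8741.

3.874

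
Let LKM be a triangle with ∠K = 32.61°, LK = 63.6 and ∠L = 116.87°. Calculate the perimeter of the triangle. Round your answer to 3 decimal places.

The third angle is ∠M = 180° − ∠L − ∠K = 30.52°.
Law of sines: KM = LK·sin L/sin M ≈ 111.72.
Law of sines: ML = LK·sin K/sin M ≈ 67.492.
Semiperimeter s = (111.72+67.492+63.6)/2 = 121.4.
Perimeter = 111.72 + 67.492 + 63.6 = 242.81.

perimeter ≈ 242.807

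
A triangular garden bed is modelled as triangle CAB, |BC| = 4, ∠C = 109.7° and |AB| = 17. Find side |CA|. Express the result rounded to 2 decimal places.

Law of sines: sin A = |BC|·sin C/|AB| ≈ 0.22152.
Since |AB| ≥ |BC|, only the acute value applies: ∠A ≈ 12.80°.
Then ∠B = 180° − ∠C − ∠A ≈ 57.50°.
Law of sines gives |CA| = |AB|·sin B/sin C ≈ 15.229.

15.23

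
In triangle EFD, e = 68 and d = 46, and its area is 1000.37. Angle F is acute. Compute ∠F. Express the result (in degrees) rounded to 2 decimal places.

39.76

From area = ½·d·e·sin F, we get sin F = 2·area/(d·e) ≈ 0.63962.
Taking the acute solution, ∠F ≈ 39.76°.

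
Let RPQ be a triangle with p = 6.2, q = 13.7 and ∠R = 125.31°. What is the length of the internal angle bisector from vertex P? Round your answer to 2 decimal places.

By the law of cosines, r² = p² + q² − 2·p·q·cos R = 324.32, so r ≈ 18.009.
Law of cosines again: cos P = (q² + r² − p²)/(2·q·r) ≈ 0.95973, so ∠P ≈ 16.32°.
The bisector from P has length 2·q·r·cos(∠P/2)/(q+r) ≈ 15.404.

t_P ≈ 15.40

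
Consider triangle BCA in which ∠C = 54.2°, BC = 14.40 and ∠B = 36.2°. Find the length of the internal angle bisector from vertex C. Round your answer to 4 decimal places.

The third angle is ∠A = 180° − ∠B − ∠C = 89.60°.
Law of sines: CA = BC·sin B/sin A ≈ 8.5049.
Law of sines: AB = BC·sin C/sin A ≈ 11.68.
The bisector from C has length 2·BC·CA·cos(∠C/2)/(BC+CA) ≈ 9.5198.

9.5198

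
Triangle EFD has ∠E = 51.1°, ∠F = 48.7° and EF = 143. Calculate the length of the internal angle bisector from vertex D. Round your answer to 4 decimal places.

The third angle is ∠D = 180° − ∠E − ∠F = 80.20°.
Law of sines: FD = EF·sin E/sin D ≈ 112.94.
Law of sines: DE = EF·sin F/sin D ≈ 109.02.
The bisector from D has length 2·FD·DE·cos(∠D/2)/(FD+DE) ≈ 84.864.

84.8639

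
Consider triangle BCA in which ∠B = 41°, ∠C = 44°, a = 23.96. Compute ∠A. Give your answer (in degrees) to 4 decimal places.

The third angle is ∠A = 180° − ∠B − ∠C = 95.00°.

∠A ≈ 95.0000°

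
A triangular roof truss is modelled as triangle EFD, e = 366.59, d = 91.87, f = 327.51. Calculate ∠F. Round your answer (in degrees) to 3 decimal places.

58.129

By the law of cosines, cos F = (d² + e² − f²) / (2·d·e) ≈ 0.52801, so ∠F ≈ 58.13°.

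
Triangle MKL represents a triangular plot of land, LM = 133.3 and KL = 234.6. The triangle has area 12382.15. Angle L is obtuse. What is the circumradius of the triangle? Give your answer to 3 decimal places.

From area = ½·KL·LM·sin L, we get sin L = 2·area/(KL·LM) ≈ 0.79190.
Taking the obtuse solution, ∠L ≈ 127.64°.
Law of cosines then gives MK ≈ 333.17.
Circumradius = MK/(2 sin L) ≈ 210.36.

R ≈ 210.359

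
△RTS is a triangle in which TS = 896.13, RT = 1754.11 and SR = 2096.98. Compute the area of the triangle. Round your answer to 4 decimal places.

Semiperimeter s = (896.13 + 2097 + 1754.1)/2 = 2373.6.
Heron's formula: area = √(2373.6·1477.5·276.63·619.5) ≈ 7.7524e+05.

area ≈ 775239.2997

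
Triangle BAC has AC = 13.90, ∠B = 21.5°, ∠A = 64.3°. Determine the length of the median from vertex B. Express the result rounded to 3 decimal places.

The third angle is ∠C = 180° − ∠B − ∠A = 94.20°.
Law of sines: CB = AC·sin A/sin B ≈ 34.174.
Law of sines: BA = AC·sin C/sin B ≈ 37.824.
Median from B: ½√(2·CB² + 2·BA² − AC²) ≈ 35.369.

35.369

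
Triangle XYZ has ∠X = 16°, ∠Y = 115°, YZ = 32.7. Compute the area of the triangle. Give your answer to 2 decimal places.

The third angle is ∠Z = 180° − ∠X − ∠Y = 49.00°.
Law of sines: ZX = YZ·sin Y/sin X ≈ 107.52.
Law of sines: XY = YZ·sin Z/sin X ≈ 89.534.
Area = ½·YZ·ZX·sin Z ≈ 1326.7.

area ≈ 1326.73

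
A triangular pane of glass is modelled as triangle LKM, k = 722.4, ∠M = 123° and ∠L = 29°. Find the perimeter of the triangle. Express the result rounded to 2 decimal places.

The third angle is ∠K = 180° − ∠M − ∠L = 28.00°.
Law of sines: l = k·sin L/sin K ≈ 746.
Law of sines: m = k·sin M/sin K ≈ 1290.5.
Semiperimeter s = (746+722.4+1290.5)/2 = 1379.5.
Perimeter = 746 + 722.4 + 1290.5 = 2758.9.

perimeter ≈ 2758.91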